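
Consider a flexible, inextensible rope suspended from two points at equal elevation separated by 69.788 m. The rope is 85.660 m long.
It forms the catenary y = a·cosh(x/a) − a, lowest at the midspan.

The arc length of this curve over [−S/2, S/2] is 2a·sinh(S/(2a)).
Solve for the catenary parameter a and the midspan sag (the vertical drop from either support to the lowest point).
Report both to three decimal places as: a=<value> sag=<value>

a=30.841 sag=21.938

seed: a₀ = √(S³/(24(L−S))) = √(69.788³/(24·15.872)) = 29.870994
iter 1: u=1.168157  f(a)=+1.119e+00  f'(a)=-1.215e+00  a ← 29.870994 − (+1.119e+00/-1.215e+00) = 30.791841
iter 2: u=1.133222  f(a)=+5.382e-02  f'(a)=-1.101e+00  a ← 30.791841 − (+5.382e-02/-1.101e+00) = 30.840740
iter 3: u=1.131426  f(a)=+1.385e-04  f'(a)=-1.095e+00  a ← 30.840740 − (+1.385e-04/-1.095e+00) = 30.840866
iter 4: u=1.131421  f(a)=+9.219e-10  f'(a)=-1.095e+00  a ← 30.840866 − (+9.219e-10/-1.095e+00) = 30.840866
iter 5: u=1.131421  f(a)=+1.421e-14  f'(a)=-1.095e+00  a ← 30.840866 − (+1.421e-14/-1.095e+00) = 30.840866
converged: |Δa| < 1e-12 after 5 iterations
sag = a·(cosh(S/(2a)) − 1) = 30.840866·(cosh(1.131421) − 1) = 21.937614
T_max/T_min = cosh(S/(2a)) = 1.711316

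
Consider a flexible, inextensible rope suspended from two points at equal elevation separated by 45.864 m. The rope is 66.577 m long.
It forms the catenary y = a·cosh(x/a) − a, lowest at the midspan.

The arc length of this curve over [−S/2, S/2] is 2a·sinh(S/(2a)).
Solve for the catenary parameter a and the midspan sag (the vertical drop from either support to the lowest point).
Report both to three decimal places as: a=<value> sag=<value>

a=14.791 sag=21.636

seed: a₀ = √(S³/(24(L−S))) = √(45.864³/(24·20.713)) = 13.930951
iter 1: u=1.646119  f(a)=+2.994e+00  f'(a)=-3.861e+00  a ← 13.930951 − (+2.994e+00/-3.861e+00) = 14.706396
iter 2: u=1.559322  f(a)=+2.682e-01  f'(a)=-3.198e+00  a ← 14.706396 − (+2.682e-01/-3.198e+00) = 14.790259
iter 3: u=1.550480  f(a)=+2.619e-03  f'(a)=-3.136e+00  a ← 14.790259 − (+2.619e-03/-3.136e+00) = 14.791095
iter 4: u=1.550392  f(a)=+2.552e-07  f'(a)=-3.135e+00  a ← 14.791095 − (+2.552e-07/-3.135e+00) = 14.791095
iter 5: u=1.550392  f(a)=+0.000e+00  f'(a)=-3.135e+00  a ← 14.791095 − (+0.000e+00/-3.135e+00) = 14.791095
converged: |Δa| < 1e-12 after 5 iterations
sag = a·(cosh(S/(2a)) − 1) = 14.791095·(cosh(1.550392) − 1) = 21.635554
T_max/T_min = cosh(S/(2a)) = 2.462742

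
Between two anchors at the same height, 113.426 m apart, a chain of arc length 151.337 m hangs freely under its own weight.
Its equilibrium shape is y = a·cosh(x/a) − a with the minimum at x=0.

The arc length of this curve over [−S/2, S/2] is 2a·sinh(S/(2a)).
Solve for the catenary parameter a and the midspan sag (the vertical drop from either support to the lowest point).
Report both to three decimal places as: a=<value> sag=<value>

a=41.919 sag=44.585

seed: a₀ = √(S³/(24(L−S))) = √(113.426³/(24·37.911)) = 40.047986
iter 1: u=1.416126  f(a)=+3.988e+00  f'(a)=-2.301e+00  a ← 40.047986 − (+3.988e+00/-2.301e+00) = 41.781013
iter 2: u=1.357387  f(a)=+2.735e-01  f'(a)=-1.995e+00  a ← 41.781013 − (+2.735e-01/-1.995e+00) = 41.918063
iter 3: u=1.352949  f(a)=+1.495e-03  f'(a)=-1.974e+00  a ← 41.918063 − (+1.495e-03/-1.974e+00) = 41.918820
iter 4: u=1.352925  f(a)=+4.525e-08  f'(a)=-1.974e+00  a ← 41.918820 − (+4.525e-08/-1.974e+00) = 41.918820
iter 5: u=1.352925  f(a)=+2.842e-14  f'(a)=-1.974e+00  a ← 41.918820 − (+2.842e-14/-1.974e+00) = 41.918820
converged: |Δa| < 1e-12 after 5 iterations
sag = a·(cosh(S/(2a)) − 1) = 41.918820·(cosh(1.352925) − 1) = 44.584991
T_max/T_min = cosh(S/(2a)) = 2.063603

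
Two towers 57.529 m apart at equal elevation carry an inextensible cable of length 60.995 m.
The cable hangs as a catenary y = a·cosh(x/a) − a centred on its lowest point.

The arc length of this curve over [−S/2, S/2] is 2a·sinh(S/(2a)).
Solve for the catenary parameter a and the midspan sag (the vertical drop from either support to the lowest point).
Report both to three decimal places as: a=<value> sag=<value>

seed: a₀ = √(S³/(24(L−S))) = √(57.529³/(24·3.466)) = 47.842111
iter 1: u=0.601238  f(a)=+6.319e-02  f'(a)=-1.502e-01  a ← 47.842111 − (+6.319e-02/-1.502e-01) = 48.262804
iter 2: u=0.595997  f(a)=+8.431e-04  f'(a)=-1.462e-01  a ← 48.262804 − (+8.431e-04/-1.462e-01) = 48.268570
iter 3: u=0.595926  f(a)=+1.546e-07  f'(a)=-1.462e-01  a ← 48.268570 − (+1.546e-07/-1.462e-01) = 48.268572
iter 4: u=0.595926  f(a)=+2.842e-14  f'(a)=-1.462e-01  a ← 48.268572 − (+2.842e-14/-1.462e-01) = 48.268572
converged: |Δa| < 1e-12 after 4 iterations
sag = a·(cosh(S/(2a)) − 1) = 48.268572·(cosh(0.595926) − 1) = 8.827422
T_max/T_min = cosh(S/(2a)) = 1.182881

a=48.269 sag=8.827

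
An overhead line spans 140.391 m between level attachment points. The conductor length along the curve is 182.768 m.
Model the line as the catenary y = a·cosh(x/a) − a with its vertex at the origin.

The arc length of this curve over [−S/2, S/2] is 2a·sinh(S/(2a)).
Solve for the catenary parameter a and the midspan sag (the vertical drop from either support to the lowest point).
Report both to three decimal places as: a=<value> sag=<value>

a=54.375 sag=51.963

seed: a₀ = √(S³/(24(L−S))) = √(140.391³/(24·42.377)) = 52.160071
iter 1: u=1.345771  f(a)=+4.007e+00  f'(a)=-1.939e+00  a ← 52.160071 − (+4.007e+00/-1.939e+00) = 54.226838
iter 2: u=1.294479  f(a)=+2.505e-01  f'(a)=-1.703e+00  a ← 54.226838 − (+2.505e-01/-1.703e+00) = 54.373887
iter 3: u=1.290978  f(a)=+1.123e-03  f'(a)=-1.688e+00  a ← 54.373887 − (+1.123e-03/-1.688e+00) = 54.374553
iter 4: u=1.290962  f(a)=+2.280e-08  f'(a)=-1.688e+00  a ← 54.374553 − (+2.280e-08/-1.688e+00) = 54.374553
iter 5: u=1.290962  f(a)=+0.000e+00  f'(a)=-1.688e+00  a ← 54.374553 − (+0.000e+00/-1.688e+00) = 54.374553
converged: |Δa| < 1e-12 after 5 iterations
sag = a·(cosh(S/(2a)) − 1) = 54.374553·(cosh(1.290962) − 1) = 51.962776
T_max/T_min = cosh(S/(2a)) = 1.955645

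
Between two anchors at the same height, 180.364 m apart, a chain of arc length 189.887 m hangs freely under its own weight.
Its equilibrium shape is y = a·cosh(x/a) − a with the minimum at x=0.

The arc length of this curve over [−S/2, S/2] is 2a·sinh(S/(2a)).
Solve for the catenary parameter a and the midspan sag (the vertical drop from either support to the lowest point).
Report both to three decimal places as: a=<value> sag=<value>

a=161.479 sag=25.843

seed: a₀ = √(S³/(24(L−S))) = √(180.364³/(24·9.523)) = 160.225736
iter 1: u=0.562843  f(a)=+1.520e-01  f'(a)=-1.227e-01  a ← 160.225736 − (+1.520e-01/-1.227e-01) = 161.464614
iter 2: u=0.558525  f(a)=+1.781e-03  f'(a)=-1.198e-01  a ← 161.464614 − (+1.781e-03/-1.198e-01) = 161.479477
iter 3: u=0.558473  f(a)=+2.509e-07  f'(a)=-1.198e-01  a ← 161.479477 − (+2.509e-07/-1.198e-01) = 161.479479
iter 4: u=0.558473  f(a)=+2.842e-14  f'(a)=-1.198e-01  a ← 161.479479 − (+2.842e-14/-1.198e-01) = 161.479479
converged: |Δa| < 1e-12 after 4 iterations
sag = a·(cosh(S/(2a)) − 1) = 161.479479·(cosh(0.558473) − 1) = 25.843478
T_max/T_min = cosh(S/(2a)) = 1.160042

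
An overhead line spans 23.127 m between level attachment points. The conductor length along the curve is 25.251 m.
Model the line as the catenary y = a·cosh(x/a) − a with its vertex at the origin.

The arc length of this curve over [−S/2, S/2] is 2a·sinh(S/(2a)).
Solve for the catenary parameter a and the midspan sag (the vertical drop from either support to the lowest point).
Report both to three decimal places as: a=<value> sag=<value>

a=15.788 sag=4.428

seed: a₀ = √(S³/(24(L−S))) = √(23.127³/(24·2.124)) = 15.577440
iter 1: u=0.742324  f(a)=+5.929e-02  f'(a)=-2.880e-01  a ← 15.577440 − (+5.929e-02/-2.880e-01) = 15.783304
iter 2: u=0.732641  f(a)=+1.196e-03  f'(a)=-2.765e-01  a ← 15.783304 − (+1.196e-03/-2.765e-01) = 15.787628
iter 3: u=0.732441  f(a)=+5.087e-07  f'(a)=-2.763e-01  a ← 15.787628 − (+5.087e-07/-2.763e-01) = 15.787630
iter 4: u=0.732441  f(a)=+8.882e-14  f'(a)=-2.763e-01  a ← 15.787630 − (+8.882e-14/-2.763e-01) = 15.787630
converged: |Δa| < 1e-12 after 4 iterations
sag = a·(cosh(S/(2a)) − 1) = 15.787630·(cosh(0.732441) − 1) = 4.427525
T_max/T_min = cosh(S/(2a)) = 1.280443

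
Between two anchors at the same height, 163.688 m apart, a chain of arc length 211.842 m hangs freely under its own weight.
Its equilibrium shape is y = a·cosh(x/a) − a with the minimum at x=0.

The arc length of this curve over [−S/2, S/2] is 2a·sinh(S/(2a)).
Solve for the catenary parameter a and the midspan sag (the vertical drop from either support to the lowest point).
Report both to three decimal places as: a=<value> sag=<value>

a=64.156 sag=59.680

seed: a₀ = √(S³/(24(L−S))) = √(163.688³/(24·48.154)) = 61.603226
iter 1: u=1.328567  f(a)=+4.433e+00  f'(a)=-1.857e+00  a ← 61.603226 − (+4.433e+00/-1.857e+00) = 63.989971
iter 2: u=1.279013  f(a)=+2.706e-01  f'(a)=-1.637e+00  a ← 63.989971 − (+2.706e-01/-1.637e+00) = 64.155319
iter 3: u=1.275717  f(a)=+1.154e-03  f'(a)=-1.623e+00  a ← 64.155319 − (+1.154e-03/-1.623e+00) = 64.156030
iter 4: u=1.275702  f(a)=+2.117e-08  f'(a)=-1.623e+00  a ← 64.156030 − (+2.117e-08/-1.623e+00) = 64.156030
iter 5: u=1.275702  f(a)=+0.000e+00  f'(a)=-1.623e+00  a ← 64.156030 − (+0.000e+00/-1.623e+00) = 64.156030
converged: |Δa| < 1e-12 after 5 iterations
sag = a·(cosh(S/(2a)) − 1) = 64.156030·(cosh(1.275702) − 1) = 59.679564
T_max/T_min = cosh(S/(2a)) = 1.930225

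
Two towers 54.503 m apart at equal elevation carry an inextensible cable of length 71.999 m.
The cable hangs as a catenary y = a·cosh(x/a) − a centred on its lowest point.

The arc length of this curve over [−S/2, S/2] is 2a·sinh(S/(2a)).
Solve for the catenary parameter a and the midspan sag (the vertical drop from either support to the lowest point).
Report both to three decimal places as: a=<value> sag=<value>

a=20.519 sag=20.917

seed: a₀ = √(S³/(24(L−S))) = √(54.503³/(24·17.496)) = 19.636117
iter 1: u=1.387825  f(a)=+1.764e+00  f'(a)=-2.150e+00  a ← 19.636117 − (+1.764e+00/-2.150e+00) = 20.456822
iter 2: u=1.332147  f(a)=+1.166e-01  f'(a)=-1.874e+00  a ← 20.456822 − (+1.166e-01/-1.874e+00) = 20.519062
iter 3: u=1.328107  f(a)=+5.896e-04  f'(a)=-1.855e+00  a ← 20.519062 − (+5.896e-04/-1.855e+00) = 20.519380
iter 4: u=1.328086  f(a)=+1.523e-08  f'(a)=-1.855e+00  a ← 20.519380 − (+1.523e-08/-1.855e+00) = 20.519380
iter 5: u=1.328086  f(a)=+0.000e+00  f'(a)=-1.855e+00  a ← 20.519380 − (+0.000e+00/-1.855e+00) = 20.519380
converged: |Δa| < 1e-12 after 5 iterations
sag = a·(cosh(S/(2a)) − 1) = 20.519380·(cosh(1.328086) − 1) = 20.917427
T_max/T_min = cosh(S/(2a)) = 2.019399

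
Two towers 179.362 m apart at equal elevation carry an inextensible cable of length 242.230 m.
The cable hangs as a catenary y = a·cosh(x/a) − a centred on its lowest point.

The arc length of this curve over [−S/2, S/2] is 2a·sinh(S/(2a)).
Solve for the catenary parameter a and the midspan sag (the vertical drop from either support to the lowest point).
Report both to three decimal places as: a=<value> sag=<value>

seed: a₀ = √(S³/(24(L−S))) = √(179.362³/(24·62.868)) = 61.840816
iter 1: u=1.450191  f(a)=+6.952e+00  f'(a)=-2.494e+00  a ← 61.840816 − (+6.952e+00/-2.494e+00) = 64.627911
iter 2: u=1.387651  f(a)=+4.976e-01  f'(a)=-2.149e+00  a ← 64.627911 − (+4.976e-01/-2.149e+00) = 64.859470
iter 3: u=1.382697  f(a)=+2.984e-03  f'(a)=-2.123e+00  a ← 64.859470 − (+2.984e-03/-2.123e+00) = 64.860876
iter 4: u=1.382667  f(a)=+1.087e-07  f'(a)=-2.123e+00  a ← 64.860876 − (+1.087e-07/-2.123e+00) = 64.860876
iter 5: u=1.382667  f(a)=-5.684e-14  f'(a)=-2.123e+00  a ← 64.860876 − (-5.684e-14/-2.123e+00) = 64.860876
converged: |Δa| < 1e-12 after 5 iterations
sag = a·(cosh(S/(2a)) − 1) = 64.860876·(cosh(1.382667) − 1) = 72.528267
T_max/T_min = cosh(S/(2a)) = 2.118213

a=64.861 sag=72.528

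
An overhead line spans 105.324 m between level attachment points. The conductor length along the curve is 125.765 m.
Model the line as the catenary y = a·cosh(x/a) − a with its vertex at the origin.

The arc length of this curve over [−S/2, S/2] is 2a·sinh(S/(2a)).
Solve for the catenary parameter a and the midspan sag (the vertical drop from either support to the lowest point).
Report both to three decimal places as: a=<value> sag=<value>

seed: a₀ = √(S³/(24(L−S))) = √(105.324³/(24·20.441)) = 48.801630
iter 1: u=1.079103  f(a)=+1.224e+00  f'(a)=-9.394e-01  a ← 48.801630 − (+1.224e+00/-9.394e-01) = 50.104228
iter 2: u=1.051049  f(a)=+5.070e-02  f'(a)=-8.630e-01  a ← 50.104228 − (+5.070e-02/-8.630e-01) = 50.162980
iter 3: u=1.049818  f(a)=+9.539e-05  f'(a)=-8.598e-01  a ← 50.162980 − (+9.539e-05/-8.598e-01) = 50.163091
iter 4: u=1.049816  f(a)=+3.390e-10  f'(a)=-8.598e-01  a ← 50.163091 − (+3.390e-10/-8.598e-01) = 50.163091
iter 5: u=1.049816  f(a)=+1.421e-14  f'(a)=-8.598e-01  a ← 50.163091 − (+1.421e-14/-8.598e-01) = 50.163091
converged: |Δa| < 1e-12 after 5 iterations
sag = a·(cosh(S/(2a)) − 1) = 50.163091·(cosh(1.049816) − 1) = 30.276604
T_max/T_min = cosh(S/(2a)) = 1.603563

a=50.163 sag=30.277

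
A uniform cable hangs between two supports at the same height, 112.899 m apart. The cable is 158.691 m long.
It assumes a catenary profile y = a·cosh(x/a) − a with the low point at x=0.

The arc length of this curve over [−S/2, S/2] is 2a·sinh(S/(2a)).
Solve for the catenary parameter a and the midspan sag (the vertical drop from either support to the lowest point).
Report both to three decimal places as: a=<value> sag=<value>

a=38.209 sag=49.857

seed: a₀ = √(S³/(24(L−S))) = √(112.899³/(24·45.792)) = 36.185511
iter 1: u=1.560003  f(a)=+5.906e+00  f'(a)=-3.203e+00  a ← 36.185511 − (+5.906e+00/-3.203e+00) = 38.029463
iter 2: u=1.484362  f(a)=+4.815e-01  f'(a)=-2.700e+00  a ← 38.029463 − (+4.815e-01/-2.700e+00) = 38.207774
iter 3: u=1.477435  f(a)=+3.827e-03  f'(a)=-2.657e+00  a ← 38.207774 − (+3.827e-03/-2.657e+00) = 38.209214
iter 4: u=1.477379  f(a)=+2.461e-07  f'(a)=-2.657e+00  a ← 38.209214 − (+2.461e-07/-2.657e+00) = 38.209214
iter 5: u=1.477379  f(a)=-2.842e-14  f'(a)=-2.657e+00  a ← 38.209214 − (-2.842e-14/-2.657e+00) = 38.209214
converged: |Δa| < 1e-12 after 5 iterations
sag = a·(cosh(S/(2a)) − 1) = 38.209214·(cosh(1.477379) − 1) = 49.856968
T_max/T_min = cosh(S/(2a)) = 2.304841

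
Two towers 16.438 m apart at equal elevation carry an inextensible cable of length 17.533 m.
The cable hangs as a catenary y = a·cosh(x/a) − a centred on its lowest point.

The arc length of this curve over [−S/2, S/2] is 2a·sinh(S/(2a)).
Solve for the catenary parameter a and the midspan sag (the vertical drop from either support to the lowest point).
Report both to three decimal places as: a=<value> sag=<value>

a=13.128 sag=2.658

seed: a₀ = √(S³/(24(L−S))) = √(16.438³/(24·1.095)) = 13.000522
iter 1: u=0.632205  f(a)=+2.209e-02  f'(a)=-1.753e-01  a ← 13.000522 − (+2.209e-02/-1.753e-01) = 13.126557
iter 2: u=0.626135  f(a)=+3.254e-04  f'(a)=-1.702e-01  a ← 13.126557 − (+3.254e-04/-1.702e-01) = 13.128470
iter 3: u=0.626044  f(a)=+7.292e-08  f'(a)=-1.701e-01  a ← 13.128470 − (+7.292e-08/-1.701e-01) = 13.128470
iter 4: u=0.626044  f(a)=+3.553e-15  f'(a)=-1.701e-01  a ← 13.128470 − (+3.553e-15/-1.701e-01) = 13.128470
converged: |Δa| < 1e-12 after 4 iterations
sag = a·(cosh(S/(2a)) − 1) = 13.128470·(cosh(0.626044) − 1) = 2.657861
T_max/T_min = cosh(S/(2a)) = 1.202450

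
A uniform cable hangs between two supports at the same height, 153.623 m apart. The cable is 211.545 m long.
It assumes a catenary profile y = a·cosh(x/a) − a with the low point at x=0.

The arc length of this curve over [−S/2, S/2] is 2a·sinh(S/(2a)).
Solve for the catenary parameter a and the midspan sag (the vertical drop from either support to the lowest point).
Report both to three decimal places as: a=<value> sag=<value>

a=53.738 sag=64.902

seed: a₀ = √(S³/(24(L−S))) = √(153.623³/(24·57.922)) = 51.068955
iter 1: u=1.504074  f(a)=+6.916e+00  f'(a)=-2.825e+00  a ← 51.068955 − (+6.916e+00/-2.825e+00) = 53.517237
iter 2: u=1.435267  f(a)=+5.284e-01  f'(a)=-2.408e+00  a ← 53.517237 − (+5.284e-01/-2.408e+00) = 53.736670
iter 3: u=1.429406  f(a)=+3.649e-03  f'(a)=-2.375e+00  a ← 53.736670 − (+3.649e-03/-2.375e+00) = 53.738207
iter 4: u=1.429365  f(a)=+1.767e-07  f'(a)=-2.375e+00  a ← 53.738207 − (+1.767e-07/-2.375e+00) = 53.738207
iter 5: u=1.429365  f(a)=-2.842e-14  f'(a)=-2.375e+00  a ← 53.738207 − (-2.842e-14/-2.375e+00) = 53.738207
converged: |Δa| < 1e-12 after 5 iterations
sag = a·(cosh(S/(2a)) − 1) = 53.738207·(cosh(1.429365) − 1) = 64.902497
T_max/T_min = cosh(S/(2a)) = 2.207753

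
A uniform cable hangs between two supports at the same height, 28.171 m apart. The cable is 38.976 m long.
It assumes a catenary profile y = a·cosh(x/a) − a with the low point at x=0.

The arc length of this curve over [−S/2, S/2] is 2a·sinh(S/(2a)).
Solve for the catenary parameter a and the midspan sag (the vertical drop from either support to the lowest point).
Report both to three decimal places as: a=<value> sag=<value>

seed: a₀ = √(S³/(24(L−S))) = √(28.171³/(24·10.805)) = 9.285074
iter 1: u=1.517005  f(a)=+1.314e+00  f'(a)=-2.909e+00  a ← 9.285074 − (+1.314e+00/-2.909e+00) = 9.736656
iter 2: u=1.446647  f(a)=+1.019e-01  f'(a)=-2.474e+00  a ← 9.736656 − (+1.019e-01/-2.474e+00) = 9.777858
iter 3: u=1.440551  f(a)=+7.275e-04  f'(a)=-2.438e+00  a ← 9.777858 − (+7.275e-04/-2.438e+00) = 9.778156
iter 4: u=1.440507  f(a)=+3.765e-08  f'(a)=-2.438e+00  a ← 9.778156 − (+3.765e-08/-2.438e+00) = 9.778156
iter 5: u=1.440507  f(a)=+0.000e+00  f'(a)=-2.438e+00  a ← 9.778156 − (+0.000e+00/-2.438e+00) = 9.778156
converged: |Δa| < 1e-12 after 5 iterations
sag = a·(cosh(S/(2a)) − 1) = 9.778156·(cosh(1.440507) − 1) = 12.025387
T_max/T_min = cosh(S/(2a)) = 2.229822

a=9.778 sag=12.025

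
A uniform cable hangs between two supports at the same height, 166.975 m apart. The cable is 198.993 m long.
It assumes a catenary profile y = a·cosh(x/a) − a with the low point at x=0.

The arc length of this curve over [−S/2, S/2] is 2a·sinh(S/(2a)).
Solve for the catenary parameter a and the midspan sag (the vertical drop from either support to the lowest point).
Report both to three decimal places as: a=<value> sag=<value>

seed: a₀ = √(S³/(24(L−S))) = √(166.975³/(24·32.018)) = 77.834915
iter 1: u=1.072623  f(a)=+1.893e+00  f'(a)=-9.213e-01  a ← 77.834915 − (+1.893e+00/-9.213e-01) = 79.889670
iter 2: u=1.045035  f(a)=+7.756e-02  f'(a)=-8.473e-01  a ← 79.889670 − (+7.756e-02/-8.473e-01) = 79.981208
iter 3: u=1.043839  f(a)=+1.425e-04  f'(a)=-8.441e-01  a ← 79.981208 − (+1.425e-04/-8.441e-01) = 79.981377
iter 4: u=1.043837  f(a)=+4.827e-10  f'(a)=-8.441e-01  a ← 79.981377 − (+4.827e-10/-8.441e-01) = 79.981377
iter 5: u=1.043837  f(a)=+5.684e-14  f'(a)=-8.441e-01  a ← 79.981377 − (+5.684e-14/-8.441e-01) = 79.981377
converged: |Δa| < 1e-12 after 5 iterations
sag = a·(cosh(S/(2a)) − 1) = 79.981377·(cosh(1.043837) − 1) = 47.676659
T_max/T_min = cosh(S/(2a)) = 1.596097

a=79.981 sag=47.677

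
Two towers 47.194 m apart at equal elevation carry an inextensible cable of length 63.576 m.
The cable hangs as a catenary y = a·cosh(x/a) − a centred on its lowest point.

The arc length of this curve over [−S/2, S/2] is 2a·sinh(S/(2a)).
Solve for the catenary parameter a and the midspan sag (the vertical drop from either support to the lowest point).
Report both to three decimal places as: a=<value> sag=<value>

a=17.142 sag=18.973

seed: a₀ = √(S³/(24(L−S))) = √(47.194³/(24·16.382)) = 16.350879
iter 1: u=1.443164  f(a)=+1.793e+00  f'(a)=-2.453e+00  a ← 16.350879 − (+1.793e+00/-2.453e+00) = 17.081717
iter 2: u=1.381418  f(a)=+1.272e-01  f'(a)=-2.117e+00  a ← 17.081717 − (+1.272e-01/-2.117e+00) = 17.141828
iter 3: u=1.376574  f(a)=+7.487e-04  f'(a)=-2.092e+00  a ← 17.141828 − (+7.487e-04/-2.092e+00) = 17.142185
iter 4: u=1.376546  f(a)=+2.626e-08  f'(a)=-2.092e+00  a ← 17.142185 − (+2.626e-08/-2.092e+00) = 17.142185
iter 5: u=1.376546  f(a)=-1.421e-14  f'(a)=-2.092e+00  a ← 17.142185 − (-1.421e-14/-2.092e+00) = 17.142185
converged: |Δa| < 1e-12 after 5 iterations
sag = a·(cosh(S/(2a)) − 1) = 17.142185·(cosh(1.376546) − 1) = 18.973344
T_max/T_min = cosh(S/(2a)) = 2.106822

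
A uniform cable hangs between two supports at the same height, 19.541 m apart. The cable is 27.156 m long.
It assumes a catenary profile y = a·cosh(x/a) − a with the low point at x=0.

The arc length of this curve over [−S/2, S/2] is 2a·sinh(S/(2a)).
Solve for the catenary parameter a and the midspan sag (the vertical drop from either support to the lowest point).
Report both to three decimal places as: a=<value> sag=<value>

seed: a₀ = √(S³/(24(L−S))) = √(19.541³/(24·7.615)) = 6.389687
iter 1: u=1.529105  f(a)=+9.415e-01  f'(a)=-2.989e+00  a ← 6.389687 − (+9.415e-01/-2.989e+00) = 6.704615
iter 2: u=1.457280  f(a)=+7.408e-02  f'(a)=-2.536e+00  a ← 6.704615 − (+7.408e-02/-2.536e+00) = 6.733827
iter 3: u=1.450958  f(a)=+5.452e-04  f'(a)=-2.499e+00  a ← 6.733827 − (+5.452e-04/-2.499e+00) = 6.734046
iter 4: u=1.450911  f(a)=+3.001e-08  f'(a)=-2.498e+00  a ← 6.734046 − (+3.001e-08/-2.498e+00) = 6.734046
iter 5: u=1.450911  f(a)=+0.000e+00  f'(a)=-2.498e+00  a ← 6.734046 − (+0.000e+00/-2.498e+00) = 6.734046
converged: |Δa| < 1e-12 after 5 iterations
sag = a·(cosh(S/(2a)) − 1) = 6.734046·(cosh(1.450911) − 1) = 8.422123
T_max/T_min = cosh(S/(2a)) = 2.250678

a=6.734 sag=8.422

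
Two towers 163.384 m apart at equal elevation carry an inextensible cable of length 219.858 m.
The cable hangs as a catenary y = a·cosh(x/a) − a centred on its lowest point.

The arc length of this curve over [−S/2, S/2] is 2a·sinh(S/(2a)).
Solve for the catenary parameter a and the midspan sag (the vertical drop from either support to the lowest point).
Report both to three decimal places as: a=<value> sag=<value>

seed: a₀ = √(S³/(24(L−S))) = √(163.384³/(24·56.474)) = 56.726291
iter 1: u=1.440108  f(a)=+6.154e+00  f'(a)=-2.436e+00  a ← 56.726291 − (+6.154e+00/-2.436e+00) = 59.252641
iter 2: u=1.378706  f(a)=+4.350e-01  f'(a)=-2.103e+00  a ← 59.252641 − (+4.350e-01/-2.103e+00) = 59.459517
iter 3: u=1.373910  f(a)=+2.539e-03  f'(a)=-2.078e+00  a ← 59.459517 − (+2.539e-03/-2.078e+00) = 59.460738
iter 4: u=1.373881  f(a)=+8.759e-08  f'(a)=-2.078e+00  a ← 59.460738 − (+8.759e-08/-2.078e+00) = 59.460738
iter 5: u=1.373881  f(a)=+0.000e+00  f'(a)=-2.078e+00  a ← 59.460738 − (+0.000e+00/-2.078e+00) = 59.460738
converged: |Δa| < 1e-12 after 5 iterations
sag = a·(cosh(S/(2a)) − 1) = 59.460738·(cosh(1.373881) − 1) = 65.519118
T_max/T_min = cosh(S/(2a)) = 2.101889

a=59.461 sag=65.519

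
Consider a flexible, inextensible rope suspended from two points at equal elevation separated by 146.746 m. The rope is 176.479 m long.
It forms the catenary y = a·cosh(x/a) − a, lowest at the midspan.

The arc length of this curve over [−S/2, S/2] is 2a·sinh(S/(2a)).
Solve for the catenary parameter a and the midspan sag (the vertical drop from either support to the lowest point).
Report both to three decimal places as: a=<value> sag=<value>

a=68.481 sag=43.214

seed: a₀ = √(S³/(24(L−S))) = √(146.746³/(24·29.733)) = 66.546378
iter 1: u=1.102584  f(a)=+1.861e+00  f'(a)=-1.007e+00  a ← 66.546378 − (+1.861e+00/-1.007e+00) = 68.393847
iter 2: u=1.072801  f(a)=+8.029e-02  f'(a)=-9.218e-01  a ← 68.393847 − (+8.029e-02/-9.218e-01) = 68.480947
iter 3: u=1.071437  f(a)=+1.645e-04  f'(a)=-9.181e-01  a ← 68.480947 − (+1.645e-04/-9.181e-01) = 68.481127
iter 4: u=1.071434  f(a)=+6.933e-10  f'(a)=-9.181e-01  a ← 68.481127 − (+6.933e-10/-9.181e-01) = 68.481127
iter 5: u=1.071434  f(a)=-5.684e-14  f'(a)=-9.181e-01  a ← 68.481127 − (-5.684e-14/-9.181e-01) = 68.481127
converged: |Δa| < 1e-12 after 5 iterations
sag = a·(cosh(S/(2a)) − 1) = 68.481127·(cosh(1.071434) − 1) = 43.214326
T_max/T_min = cosh(S/(2a)) = 1.631040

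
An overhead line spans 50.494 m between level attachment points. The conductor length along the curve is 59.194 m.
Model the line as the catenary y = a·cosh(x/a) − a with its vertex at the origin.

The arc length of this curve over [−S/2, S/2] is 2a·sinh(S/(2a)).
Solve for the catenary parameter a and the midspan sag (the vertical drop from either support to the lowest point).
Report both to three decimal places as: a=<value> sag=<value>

seed: a₀ = √(S³/(24(L−S))) = √(50.494³/(24·8.700)) = 24.831012
iter 1: u=1.016753  f(a)=+4.609e-01  f'(a)=-7.759e-01  a ← 24.831012 − (+4.609e-01/-7.759e-01) = 25.425062
iter 2: u=0.992997  f(a)=+1.706e-02  f'(a)=-7.194e-01  a ← 25.425062 − (+1.706e-02/-7.194e-01) = 25.448774
iter 3: u=0.992071  f(a)=+2.536e-05  f'(a)=-7.173e-01  a ← 25.448774 − (+2.536e-05/-7.173e-01) = 25.448810
iter 4: u=0.992070  f(a)=+5.621e-11  f'(a)=-7.173e-01  a ← 25.448810 − (+5.621e-11/-7.173e-01) = 25.448810
iter 5: u=0.992070  f(a)=+0.000e+00  f'(a)=-7.173e-01  a ← 25.448810 − (+0.000e+00/-7.173e-01) = 25.448810
converged: |Δa| < 1e-12 after 5 iterations
sag = a·(cosh(S/(2a)) − 1) = 25.448810·(cosh(0.992070) − 1) = 13.584821
T_max/T_min = cosh(S/(2a)) = 1.533810

a=25.449 sag=13.585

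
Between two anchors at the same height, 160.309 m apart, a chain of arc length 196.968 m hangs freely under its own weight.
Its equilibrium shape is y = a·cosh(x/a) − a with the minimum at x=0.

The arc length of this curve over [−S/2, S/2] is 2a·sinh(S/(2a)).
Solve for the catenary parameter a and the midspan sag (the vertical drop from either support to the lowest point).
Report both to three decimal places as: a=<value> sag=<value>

a=70.663 sag=50.549

seed: a₀ = √(S³/(24(L−S))) = √(160.309³/(24·36.659)) = 68.429116
iter 1: u=1.171351  f(a)=+2.599e+00  f'(a)=-1.226e+00  a ← 68.429116 − (+2.599e+00/-1.226e+00) = 70.549017
iter 2: u=1.136153  f(a)=+1.256e-01  f'(a)=-1.110e+00  a ← 70.549017 − (+1.256e-01/-1.110e+00) = 70.662223
iter 3: u=1.134333  f(a)=+3.268e-04  f'(a)=-1.104e+00  a ← 70.662223 − (+3.268e-04/-1.104e+00) = 70.662519
iter 4: u=1.134328  f(a)=+2.223e-09  f'(a)=-1.104e+00  a ← 70.662519 − (+2.223e-09/-1.104e+00) = 70.662519
iter 5: u=1.134328  f(a)=-2.842e-14  f'(a)=-1.104e+00  a ← 70.662519 − (-2.842e-14/-1.104e+00) = 70.662519
converged: |Δa| < 1e-12 after 5 iterations
sag = a·(cosh(S/(2a)) − 1) = 70.662519·(cosh(1.134328) − 1) = 50.549237
T_max/T_min = cosh(S/(2a)) = 1.715361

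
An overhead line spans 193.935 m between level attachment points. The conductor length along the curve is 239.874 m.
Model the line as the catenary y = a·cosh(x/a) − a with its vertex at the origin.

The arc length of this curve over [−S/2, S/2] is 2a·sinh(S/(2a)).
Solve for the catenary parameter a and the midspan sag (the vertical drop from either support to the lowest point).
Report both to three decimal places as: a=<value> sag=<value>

seed: a₀ = √(S³/(24(L−S))) = √(193.935³/(24·45.939)) = 81.336954
iter 1: u=1.192170  f(a)=+3.377e+00  f'(a)=-1.299e+00  a ← 81.336954 − (+3.377e+00/-1.299e+00) = 83.937832
iter 2: u=1.155230  f(a)=+1.688e-01  f'(a)=-1.172e+00  a ← 83.937832 − (+1.688e-01/-1.172e+00) = 84.081862
iter 3: u=1.153251  f(a)=+4.704e-04  f'(a)=-1.165e+00  a ← 84.081862 − (+4.704e-04/-1.165e+00) = 84.082266
iter 4: u=1.153246  f(a)=+3.678e-09  f'(a)=-1.165e+00  a ← 84.082266 − (+3.678e-09/-1.165e+00) = 84.082266
iter 5: u=1.153246  f(a)=+0.000e+00  f'(a)=-1.165e+00  a ← 84.082266 − (+0.000e+00/-1.165e+00) = 84.082266
converged: |Δa| < 1e-12 after 5 iterations
sag = a·(cosh(S/(2a)) − 1) = 84.082266·(cosh(1.153246) − 1) = 62.392003
T_max/T_min = cosh(S/(2a)) = 1.742035

a=84.082 sag=62.392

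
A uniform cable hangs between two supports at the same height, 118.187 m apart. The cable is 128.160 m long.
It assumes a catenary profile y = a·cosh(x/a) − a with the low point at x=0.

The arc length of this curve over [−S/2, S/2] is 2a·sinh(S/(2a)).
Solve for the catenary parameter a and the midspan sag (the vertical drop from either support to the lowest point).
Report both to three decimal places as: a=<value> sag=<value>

a=84.081 sag=21.635

seed: a₀ = √(S³/(24(L−S))) = √(118.187³/(24·9.973)) = 83.049311
iter 1: u=0.711547  f(a)=+2.555e-01  f'(a)=-2.526e-01  a ← 83.049311 − (+2.555e-01/-2.526e-01) = 84.061105
iter 2: u=0.702983  f(a)=+4.745e-03  f'(a)=-2.433e-01  a ← 84.061105 − (+4.745e-03/-2.433e-01) = 84.080611
iter 3: u=0.702820  f(a)=+1.705e-06  f'(a)=-2.431e-01  a ← 84.080611 − (+1.705e-06/-2.431e-01) = 84.080618
iter 4: u=0.702820  f(a)=+2.558e-13  f'(a)=-2.431e-01  a ← 84.080618 − (+2.558e-13/-2.431e-01) = 84.080618
converged: |Δa| < 1e-12 after 4 iterations
sag = a·(cosh(S/(2a)) − 1) = 84.080618·(cosh(0.702820) − 1) = 21.635023
T_max/T_min = cosh(S/(2a)) = 1.257313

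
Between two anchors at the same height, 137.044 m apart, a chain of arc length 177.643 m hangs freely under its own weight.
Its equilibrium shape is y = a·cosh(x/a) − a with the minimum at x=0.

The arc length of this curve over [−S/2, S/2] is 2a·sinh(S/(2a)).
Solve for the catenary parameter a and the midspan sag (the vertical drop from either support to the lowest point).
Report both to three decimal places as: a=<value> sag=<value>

a=53.540 sag=50.170

seed: a₀ = √(S³/(24(L−S))) = √(137.044³/(24·40.599)) = 51.395696
iter 1: u=1.333224  f(a)=+3.765e+00  f'(a)=-1.879e+00  a ← 51.395696 − (+3.765e+00/-1.879e+00) = 53.399175
iter 2: u=1.283203  f(a)=+2.313e-01  f'(a)=-1.655e+00  a ← 53.399175 − (+2.313e-01/-1.655e+00) = 53.538982
iter 3: u=1.279853  f(a)=+9.999e-04  f'(a)=-1.640e+00  a ← 53.538982 − (+9.999e-04/-1.640e+00) = 53.539591
iter 4: u=1.279838  f(a)=+1.886e-08  f'(a)=-1.640e+00  a ← 53.539591 − (+1.886e-08/-1.640e+00) = 53.539591
iter 5: u=1.279838  f(a)=+5.684e-14  f'(a)=-1.640e+00  a ← 53.539591 − (+5.684e-14/-1.640e+00) = 53.539591
converged: |Δa| < 1e-12 after 5 iterations
sag = a·(cosh(S/(2a)) − 1) = 53.539591·(cosh(1.279838) − 1) = 50.170325
T_max/T_min = cosh(S/(2a)) = 1.937070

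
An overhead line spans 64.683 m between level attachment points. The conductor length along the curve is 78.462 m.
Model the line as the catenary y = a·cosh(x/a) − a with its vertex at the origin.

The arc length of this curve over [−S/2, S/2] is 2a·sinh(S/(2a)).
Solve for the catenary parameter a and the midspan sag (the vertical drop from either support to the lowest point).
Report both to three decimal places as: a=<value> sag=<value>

a=29.479 sag=19.593

seed: a₀ = √(S³/(24(L−S))) = √(64.683³/(24·13.779)) = 28.606898
iter 1: u=1.130549  f(a)=+9.079e-01  f'(a)=-1.092e+00  a ← 28.606898 − (+9.079e-01/-1.092e+00) = 29.438100
iter 2: u=1.098627  f(a)=+4.107e-02  f'(a)=-9.954e-01  a ← 29.438100 − (+4.107e-02/-9.954e-01) = 29.479361
iter 3: u=1.097090  f(a)=+9.288e-05  f'(a)=-9.909e-01  a ← 29.479361 − (+9.288e-05/-9.909e-01) = 29.479455
iter 4: u=1.097086  f(a)=+4.773e-10  f'(a)=-9.909e-01  a ← 29.479455 − (+4.773e-10/-9.909e-01) = 29.479455
iter 5: u=1.097086  f(a)=+0.000e+00  f'(a)=-9.909e-01  a ← 29.479455 − (+0.000e+00/-9.909e-01) = 29.479455
converged: |Δa| < 1e-12 after 5 iterations
sag = a·(cosh(S/(2a)) − 1) = 29.479455·(cosh(1.097086) − 1) = 19.593039
T_max/T_min = cosh(S/(2a)) = 1.664634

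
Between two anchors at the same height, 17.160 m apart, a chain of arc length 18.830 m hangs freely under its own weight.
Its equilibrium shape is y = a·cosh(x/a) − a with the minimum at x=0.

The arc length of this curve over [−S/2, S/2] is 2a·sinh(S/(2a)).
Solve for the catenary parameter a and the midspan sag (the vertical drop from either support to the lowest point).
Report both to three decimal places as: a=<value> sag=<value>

seed: a₀ = √(S³/(24(L−S))) = √(17.160³/(24·1.670)) = 11.228250
iter 1: u=0.764144  f(a)=+4.944e-02  f'(a)=-3.152e-01  a ← 11.228250 − (+4.944e-02/-3.152e-01) = 11.385104
iter 2: u=0.753616  f(a)=+1.055e-03  f'(a)=-3.019e-01  a ← 11.385104 − (+1.055e-03/-3.019e-01) = 11.388599
iter 3: u=0.753385  f(a)=+5.037e-07  f'(a)=-3.016e-01  a ← 11.388599 − (+5.037e-07/-3.016e-01) = 11.388601
iter 4: u=0.753385  f(a)=+1.137e-13  f'(a)=-3.016e-01  a ← 11.388601 − (+1.137e-13/-3.016e-01) = 11.388601
converged: |Δa| < 1e-12 after 4 iterations
sag = a·(cosh(S/(2a)) − 1) = 11.388601·(cosh(0.753385) − 1) = 3.387815
T_max/T_min = cosh(S/(2a)) = 1.297474

a=11.389 sag=3.388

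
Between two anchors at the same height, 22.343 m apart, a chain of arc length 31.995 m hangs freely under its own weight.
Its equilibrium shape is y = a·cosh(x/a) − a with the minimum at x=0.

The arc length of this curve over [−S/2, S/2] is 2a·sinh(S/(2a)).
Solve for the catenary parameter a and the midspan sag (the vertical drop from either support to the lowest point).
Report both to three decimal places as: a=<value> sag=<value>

a=7.350 sag=10.255

seed: a₀ = √(S³/(24(L−S))) = √(22.343³/(24·9.652)) = 6.939017
iter 1: u=1.609954  f(a)=+1.331e+00  f'(a)=-3.573e+00  a ← 6.939017 − (+1.331e+00/-3.573e+00) = 7.311503
iter 2: u=1.527935  f(a)=+1.147e-01  f'(a)=-2.982e+00  a ← 7.311503 − (+1.147e-01/-2.982e+00) = 7.349965
iter 3: u=1.519939  f(a)=+1.029e-03  f'(a)=-2.928e+00  a ← 7.349965 − (+1.029e-03/-2.928e+00) = 7.350317
iter 4: u=1.519866  f(a)=+8.444e-08  f'(a)=-2.928e+00  a ← 7.350317 − (+8.444e-08/-2.928e+00) = 7.350317
iter 5: u=1.519866  f(a)=+7.105e-15  f'(a)=-2.928e+00  a ← 7.350317 − (+7.105e-15/-2.928e+00) = 7.350317
converged: |Δa| < 1e-12 after 5 iterations
sag = a·(cosh(S/(2a)) − 1) = 7.350317·(cosh(1.519866) − 1) = 10.255000
T_max/T_min = cosh(S/(2a)) = 2.395178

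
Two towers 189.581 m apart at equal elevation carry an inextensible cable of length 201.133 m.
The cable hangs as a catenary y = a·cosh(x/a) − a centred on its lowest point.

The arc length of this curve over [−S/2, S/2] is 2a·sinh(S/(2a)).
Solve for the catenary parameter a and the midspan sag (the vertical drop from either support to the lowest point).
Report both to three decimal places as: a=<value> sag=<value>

seed: a₀ = √(S³/(24(L−S))) = √(189.581³/(24·11.552)) = 156.768211
iter 1: u=0.604654  f(a)=+2.130e-01  f'(a)=-1.528e-01  a ← 156.768211 − (+2.130e-01/-1.528e-01) = 158.162006
iter 2: u=0.599325  f(a)=+2.874e-03  f'(a)=-1.487e-01  a ← 158.162006 − (+2.874e-03/-1.487e-01) = 158.181331
iter 3: u=0.599252  f(a)=+5.392e-07  f'(a)=-1.487e-01  a ← 158.181331 − (+5.392e-07/-1.487e-01) = 158.181335
iter 4: u=0.599252  f(a)=+0.000e+00  f'(a)=-1.487e-01  a ← 158.181335 − (+0.000e+00/-1.487e-01) = 158.181335
converged: |Δa| < 1e-12 after 4 iterations
sag = a·(cosh(S/(2a)) − 1) = 158.181335·(cosh(0.599252) − 1) = 29.261872
T_max/T_min = cosh(S/(2a)) = 1.184989

a=158.181 sag=29.262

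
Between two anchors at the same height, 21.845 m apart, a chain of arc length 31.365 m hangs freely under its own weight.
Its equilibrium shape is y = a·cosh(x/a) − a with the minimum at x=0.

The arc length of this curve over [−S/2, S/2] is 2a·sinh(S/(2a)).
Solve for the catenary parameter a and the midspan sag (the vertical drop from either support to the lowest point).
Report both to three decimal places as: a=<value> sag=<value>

seed: a₀ = √(S³/(24(L−S))) = √(21.845³/(24·9.520)) = 6.754668
iter 1: u=1.617030  f(a)=+1.325e+00  f'(a)=-3.628e+00  a ← 6.754668 − (+1.325e+00/-3.628e+00) = 7.119874
iter 2: u=1.534086  f(a)=+1.150e-01  f'(a)=-3.023e+00  a ← 7.119874 − (+1.150e-01/-3.023e+00) = 7.157930
iter 3: u=1.525930  f(a)=+1.050e-03  f'(a)=-2.968e+00  a ← 7.157930 − (+1.050e-03/-2.968e+00) = 7.158284
iter 4: u=1.525855  f(a)=+8.911e-08  f'(a)=-2.968e+00  a ← 7.158284 − (+8.911e-08/-2.968e+00) = 7.158284
iter 5: u=1.525855  f(a)=-3.553e-15  f'(a)=-2.968e+00  a ← 7.158284 − (-3.553e-15/-2.968e+00) = 7.158284
converged: |Δa| < 1e-12 after 5 iterations
sag = a·(cosh(S/(2a)) − 1) = 7.158284·(cosh(1.525855) − 1) = 10.080679
T_max/T_min = cosh(S/(2a)) = 2.408254

a=7.158 sag=10.081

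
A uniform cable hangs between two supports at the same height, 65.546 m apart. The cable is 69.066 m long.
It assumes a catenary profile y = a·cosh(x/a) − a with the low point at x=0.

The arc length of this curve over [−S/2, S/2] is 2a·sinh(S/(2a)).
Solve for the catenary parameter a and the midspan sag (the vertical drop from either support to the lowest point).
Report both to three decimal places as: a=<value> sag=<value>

a=58.195 sag=9.475

seed: a₀ = √(S³/(24(L−S))) = √(65.546³/(24·3.520)) = 57.735421
iter 1: u=0.567641  f(a)=+5.715e-02  f'(a)=-1.259e-01  a ← 57.735421 − (+5.715e-02/-1.259e-01) = 58.189294
iter 2: u=0.563214  f(a)=+6.809e-04  f'(a)=-1.229e-01  a ← 58.189294 − (+6.809e-04/-1.229e-01) = 58.194833
iter 3: u=0.563160  f(a)=+9.924e-08  f'(a)=-1.229e-01  a ← 58.194833 − (+9.924e-08/-1.229e-01) = 58.194834
iter 4: u=0.563160  f(a)=+1.421e-14  f'(a)=-1.229e-01  a ← 58.194834 − (+1.421e-14/-1.229e-01) = 58.194834
converged: |Δa| < 1e-12 after 4 iterations
sag = a·(cosh(S/(2a)) − 1) = 58.194834·(cosh(0.563160) − 1) = 9.474707
T_max/T_min = cosh(S/(2a)) = 1.162810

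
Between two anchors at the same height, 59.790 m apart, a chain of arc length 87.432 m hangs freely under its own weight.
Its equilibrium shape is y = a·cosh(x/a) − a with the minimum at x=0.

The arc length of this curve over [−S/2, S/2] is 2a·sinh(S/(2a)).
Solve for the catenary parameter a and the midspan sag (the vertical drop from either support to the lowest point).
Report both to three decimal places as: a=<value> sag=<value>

a=19.082 sag=28.617

seed: a₀ = √(S³/(24(L−S))) = √(59.790³/(24·27.642)) = 17.949505
iter 1: u=1.665506  f(a)=+4.097e+00  f'(a)=-4.023e+00  a ← 17.949505 − (+4.097e+00/-4.023e+00) = 18.967791
iter 2: u=1.576093  f(a)=+3.745e-01  f'(a)=-3.319e+00  a ← 18.967791 − (+3.745e-01/-3.319e+00) = 19.080637
iter 3: u=1.566772  f(a)=+3.824e-03  f'(a)=-3.251e+00  a ← 19.080637 − (+3.824e-03/-3.251e+00) = 19.081814
iter 4: u=1.566675  f(a)=+4.078e-07  f'(a)=-3.251e+00  a ← 19.081814 − (+4.078e-07/-3.251e+00) = 19.081814
iter 5: u=1.566675  f(a)=+0.000e+00  f'(a)=-3.251e+00  a ← 19.081814 − (+0.000e+00/-3.251e+00) = 19.081814
converged: |Δa| < 1e-12 after 5 iterations
sag = a·(cosh(S/(2a)) − 1) = 19.081814·(cosh(1.566675) − 1) = 28.617288
T_max/T_min = cosh(S/(2a)) = 2.499715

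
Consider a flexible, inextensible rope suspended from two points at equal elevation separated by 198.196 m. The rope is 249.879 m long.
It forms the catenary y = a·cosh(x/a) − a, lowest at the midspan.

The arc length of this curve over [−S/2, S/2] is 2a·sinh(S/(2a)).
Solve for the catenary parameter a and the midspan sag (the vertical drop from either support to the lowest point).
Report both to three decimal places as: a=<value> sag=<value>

a=82.155 sag=67.375

seed: a₀ = √(S³/(24(L−S))) = √(198.196³/(24·51.683)) = 79.225110
iter 1: u=1.250841  f(a)=+4.197e+00  f'(a)=-1.521e+00  a ← 79.225110 − (+4.197e+00/-1.521e+00) = 81.985289
iter 2: u=1.208729  f(a)=+2.293e-01  f'(a)=-1.359e+00  a ← 81.985289 − (+2.293e-01/-1.359e+00) = 82.154083
iter 3: u=1.206246  f(a)=+7.721e-04  f'(a)=-1.349e+00  a ← 82.154083 − (+7.721e-04/-1.349e+00) = 82.154655
iter 4: u=1.206237  f(a)=+8.818e-09  f'(a)=-1.349e+00  a ← 82.154655 − (+8.818e-09/-1.349e+00) = 82.154655
iter 5: u=1.206237  f(a)=+2.842e-14  f'(a)=-1.349e+00  a ← 82.154655 − (+2.842e-14/-1.349e+00) = 82.154655
converged: |Δa| < 1e-12 after 5 iterations
sag = a·(cosh(S/(2a)) − 1) = 82.154655·(cosh(1.206237) − 1) = 67.375496
T_max/T_min = cosh(S/(2a)) = 1.820106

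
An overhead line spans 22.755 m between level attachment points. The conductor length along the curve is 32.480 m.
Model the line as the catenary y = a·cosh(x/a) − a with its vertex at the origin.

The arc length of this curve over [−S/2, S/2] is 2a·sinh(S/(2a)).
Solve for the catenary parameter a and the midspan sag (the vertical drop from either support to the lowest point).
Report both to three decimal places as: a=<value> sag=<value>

seed: a₀ = √(S³/(24(L−S))) = √(22.755³/(24·9.725)) = 7.105012
iter 1: u=1.601334  f(a)=+1.326e+00  f'(a)=-3.507e+00  a ← 7.105012 − (+1.326e+00/-3.507e+00) = 7.483061
iter 2: u=1.520434  f(a)=+1.132e-01  f'(a)=-2.932e+00  a ← 7.483061 − (+1.132e-01/-2.932e+00) = 7.521663
iter 3: u=1.512631  f(a)=+9.946e-04  f'(a)=-2.880e+00  a ← 7.521663 − (+9.946e-04/-2.880e+00) = 7.522009
iter 4: u=1.512561  f(a)=+7.831e-08  f'(a)=-2.880e+00  a ← 7.522009 − (+7.831e-08/-2.880e+00) = 7.522009
iter 5: u=1.512561  f(a)=-7.105e-15  f'(a)=-2.880e+00  a ← 7.522009 − (-7.105e-15/-2.880e+00) = 7.522009
converged: |Δa| < 1e-12 after 5 iterations
sag = a·(cosh(S/(2a)) − 1) = 7.522009·(cosh(1.512561) − 1) = 10.375427
T_max/T_min = cosh(S/(2a)) = 2.379343

a=7.522 sag=10.375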